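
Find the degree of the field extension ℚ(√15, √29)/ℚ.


[ℚ(√15,√29):ℚ] = [ℚ(√15,√29):ℚ(√15)]·[ℚ(√15):ℚ] = 2·2 = 4

[ℚ(√15, √29)/ℚ] = 4


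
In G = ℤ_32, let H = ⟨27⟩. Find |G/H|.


|⟨27⟩| = n / gcd(27, 32) = 32 / 1 = 32
H is normal (ℤ_32 is abelian).
|G/H| = |G| / |H| = 32 / 32 = 1

|G/H| = 1


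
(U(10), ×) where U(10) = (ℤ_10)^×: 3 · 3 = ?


Operation: multiplication mod 10
3 · 3 = (a × b) mod 10 with a = 3, b = 3

3 · 3 = 9


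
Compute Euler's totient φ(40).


Factor n: 40 = 2^3 × 5
φ(n) = n · ∏(1 - 1/p) over distinct primes p | n
φ(40) = 40 · (1 - 1/2) · (1 - 1/5) = 16

φ(40) = 16


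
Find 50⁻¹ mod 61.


Use the extended Euclidean algorithm to write 1 = 50·s + 61·t; then s mod 61 is the inverse.
Euclidean algorithm:
  50 = 0·61 + 50
  61 = 1·50 + 11
  50 = 4·11 + 6
  11 = 1·6 + 5
  6 = 1·5 + 1
  5 = 5·1 + 0
gcd(50,61) = 1
Back-substitution gives: 50·(11) + 61·(-9) = 1
So 50⁻¹ ≡ 11 ≡ 11 (mod 61)
Check: 50 × 11 = 550 ≡ 1 (mod 61) ✓

50⁻¹ ≡ 11 (mod 61)


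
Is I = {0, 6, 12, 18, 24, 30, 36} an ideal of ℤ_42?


Check ideal conditions for I = {0, 6, 12, 18, 24, 30, 36} in ℤ_42:
(1) I is an additive subgroup? Yes
(2) For r ∈ ℤ_42 and a ∈ I: r·a ∈ I? Yes

Yes, I is an ideal of ℤ_42


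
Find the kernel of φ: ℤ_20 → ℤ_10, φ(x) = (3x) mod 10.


Kernel = preimage of identity
ker(φ) = {x ∈ ℤ_20 : 3x ≡ 0 (mod 10)}. Since 10 | 20, φ is well-defined. The kernel is the cyclic subgroup ⟨10⟩ of ℤ_20 (order 2), i.e. {0, 10}

ker(φ) = {0, 10}


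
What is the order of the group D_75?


|D_n| = 2n (n rotations and n reflections)
|D_75| = 2×75 = 150

|D_75| = 150


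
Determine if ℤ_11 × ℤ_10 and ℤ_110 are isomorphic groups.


Comparing ℤ_11 × ℤ_10 and ℤ_110:
gcd(11,10) = 1, so ℤ_11 × ℤ_10 ≅ ℤ_110 (CRT)

Yes, ℤ_11 × ℤ_10 ≅ ℤ_110


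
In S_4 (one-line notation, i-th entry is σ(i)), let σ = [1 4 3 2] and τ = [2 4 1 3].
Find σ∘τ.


σ∘τ: apply τ first, then σ
1 →τ 2 →σ 4
2 →τ 4 →σ 2
3 →τ 1 →σ 1
4 →τ 3 →σ 3

σ∘τ = [4 2 1 3]


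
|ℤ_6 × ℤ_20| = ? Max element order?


|ℤ_6 × ℤ_20| = 6 × 20 = 120
Max element order = lcm(6,20) = 60
Cyclic? No (gcd=2)

|ℤ_6×ℤ_20| = 120, max element order = 60


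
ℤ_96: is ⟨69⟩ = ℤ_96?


g generates ℤ_n iff gcd(g, n) = 1
gcd(69, 96) = 3
Since gcd = 3 ≠ 1, ⟨69⟩ has order 32 < 96, so 69 is not a generator.

No, 69 does not generate ℤ_96


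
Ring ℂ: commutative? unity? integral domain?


ℂ is a field: commutative, has unity, every nonzero element is a unit (hence an integral domain)
Commutative: Yes
Integral domain: Yes
Has unity: Yes

ℂ: Commutative=Yes, Unity=Yes


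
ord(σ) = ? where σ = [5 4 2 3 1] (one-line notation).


Cycle decomposition: (1 5) (2 4 3)
Cycle lengths: 2, 3
Order = lcm(2, 3) = 6

ord(σ) = 6


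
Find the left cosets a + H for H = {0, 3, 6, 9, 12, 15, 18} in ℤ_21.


H = {0, 3, 6, 9, 12, 15, 18}, |H| = 7
Number of cosets = |G|/|H| = 21/7 = 3
0 + H = {0, 3, 6, 9, 12, 15, 18}
1 + H = {1, 4, 7, 10, 13, 16, 19}
2 + H = {2, 5, 8, 11, 14, 17, 20}

Cosets: 0+H={0,3,6,9,12,15,18}; 1+H={1,4,7,10,13,16,19}; 2+H={2,5,8,11,14,17,20}


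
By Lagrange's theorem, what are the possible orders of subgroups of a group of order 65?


Lagrange's theorem: |H| divides |G|
|G| = 65
Divisors of 65: 1, 5, 13, 65

Possible subgroup orders: {1, 5, 13, 65}


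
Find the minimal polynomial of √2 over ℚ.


√2 satisfies x² - 2 = 0, irreducible over ℚ since 2 is squarefree

Minimal polynomial: x² - 2


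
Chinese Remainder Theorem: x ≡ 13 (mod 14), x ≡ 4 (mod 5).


m₁ = 14, m₂ = 5, gcd = 1, so CRT applies. M = m₁·m₂ = 70
Let M₁ = M/m₁ = 5, M₂ = M/m₂ = 14
Find y₁ ≡ M₁⁻¹ (mod m₁): 5⁻¹ ≡ 3 (mod 14)
Find y₂ ≡ M₂⁻¹ (mod m₂): 14⁻¹ ≡ 4 (mod 5)
x = a₁·M₁·y₁ + a₂·M₂·y₂ = 13·5·3 + 4·14·4 = 419
Reduce mod 70: x ≡ 69
Check: 69 mod 14 = 13 ✓, 69 mod 5 = 4 ✓

x ≡ 69 (mod 70)


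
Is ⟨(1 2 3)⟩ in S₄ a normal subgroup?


H = ⟨(1 2 3)⟩ in S₄
(1 4)(1 2 3)(1 4)⁻¹ = (4 2 3) ∉ ⟨(1 2 3)⟩

No, not a normal subgroup


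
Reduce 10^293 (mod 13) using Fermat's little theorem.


Fermat's little theorem: if p is prime and gcd(a,p)=1, then a^(p-1) ≡ 1 (mod p)
p = 13 is prime, gcd(10,13) = 1
Reduce exponent: 293 mod 12 = 5
So 10^293 ≡ 10^5 (mod 13)
10^5 mod 13 = 4

10^293 ≡ 4 (mod 13)


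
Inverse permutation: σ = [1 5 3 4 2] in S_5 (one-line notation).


To find σ⁻¹, swap domain and range:
σ(1) = 1 → σ⁻¹(1) = 1
σ(2) = 5 → σ⁻¹(5) = 2
σ(3) = 3 → σ⁻¹(3) = 3
σ(4) = 4 → σ⁻¹(4) = 4
σ(5) = 2 → σ⁻¹(2) = 5

σ⁻¹ = [1 5 3 4 2]


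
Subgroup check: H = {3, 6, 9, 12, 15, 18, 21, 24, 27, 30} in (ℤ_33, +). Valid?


Subgroup test for H = {3, 6, 9, 12, 15, 18, 21, 24, 27, 30} in (ℤ_33, +):
(1) 0 ∈ H? No
(2) Closure: for all a,b ∈ H, (a+b) mod 33 ∈ H? No  [counterexample: 3 + 30 = 0 ∉ H]
(3) Inverses: for all a ∈ H, -a mod 33 ∈ H? Yes

No, H is not a subgroup of ℤ_33


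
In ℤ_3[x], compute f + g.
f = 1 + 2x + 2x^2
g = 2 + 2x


Add coefficients mod 3:
x^0: 1 + 2 = 0 (mod 3)
x^1: 2 + 2 = 1 (mod 3)
x^2: 2 + 0 = 2 (mod 3)
Result: x + 2x^2

f + g = x + 2x^2


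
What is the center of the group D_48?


Z(G) = {g ∈ G | gx = xg for all x ∈ G}
For even n, Z(D_n) = {e, r^(n/2)}: the 180° rotation r^24 commutes with every reflection and rotation

Z(D_48) = {e, r^24}


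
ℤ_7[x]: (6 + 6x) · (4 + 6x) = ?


Expand and collect like terms; reduce coefficients mod 7:
x^0: 6·4 = 24 ≡ 3 (mod 7)
x^1: 6·6 + 6·4 = 60 ≡ 4 (mod 7)
x^2: 6·6 = 36 ≡ 1 (mod 7)
Result: 3 + 4x + x^2

f · g = 3 + 4x + x^2


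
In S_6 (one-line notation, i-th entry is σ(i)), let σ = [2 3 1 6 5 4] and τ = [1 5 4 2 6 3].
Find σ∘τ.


σ∘τ: apply τ first, then σ
1 →τ 1 →σ 2
2 →τ 5 →σ 5
3 →τ 4 →σ 6
4 →τ 2 →σ 3
5 →τ 6 →σ 4
6 →τ 3 →σ 1

σ∘τ = [2 5 6 3 4 1]


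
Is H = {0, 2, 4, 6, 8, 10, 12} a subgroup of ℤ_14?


Subgroup test for H = {0, 2, 4, 6, 8, 10, 12} in (ℤ_14, +):
(1) 0 ∈ H? Yes
(2) Closure: for all a,b ∈ H, (a+b) mod 14 ∈ H? Yes
(3) Inverses: for all a ∈ H, -a mod 14 ∈ H? Yes

Yes, H is a subgroup of ℤ_14


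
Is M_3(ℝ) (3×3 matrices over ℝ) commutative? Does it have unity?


Matrix multiplication is non-commutative for n ≥ 2; the identity matrix I is the unity; singular matrices give zero divisors, so not an integral domain
Commutative: No
Integral domain: No
Has unity: Yes

M_3(ℝ) (3×3 matrices over ℝ): Commutative=No, Unity=Yes


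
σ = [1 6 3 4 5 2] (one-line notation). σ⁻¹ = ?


To find σ⁻¹, swap domain and range:
σ(1) = 1 → σ⁻¹(1) = 1
σ(2) = 6 → σ⁻¹(6) = 2
σ(3) = 3 → σ⁻¹(3) = 3
σ(4) = 4 → σ⁻¹(4) = 4
σ(5) = 5 → σ⁻¹(5) = 5
σ(6) = 2 → σ⁻¹(2) = 6

σ⁻¹ = [1 6 3 4 5 2]


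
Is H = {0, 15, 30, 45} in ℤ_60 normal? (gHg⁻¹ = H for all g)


H = {0, 15, 30, 45} in ℤ_60
ℤ_60 is abelian; every subgroup of an abelian group is normal

Yes, normal subgroup


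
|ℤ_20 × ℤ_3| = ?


|A × B| = |A| · |B|
|ℤ_20 × ℤ_3| = 20 × 3 = 60

|ℤ_20 × ℤ_3| = 60


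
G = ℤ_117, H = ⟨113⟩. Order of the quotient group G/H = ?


|⟨113⟩| = n / gcd(113, 117) = 117 / 1 = 117
H is normal (ℤ_117 is abelian).
|G/H| = |G| / |H| = 117 / 117 = 1

|G/H| = 1


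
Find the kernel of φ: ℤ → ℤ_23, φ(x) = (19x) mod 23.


Kernel = preimage of identity
ker(φ) = {x ∈ ℤ : 19x ≡ 0 (mod 23)}. gcd(19,23) = 1, so 19x ≡ 0 (mod 23) ⟺ x ≡ 0 (mod 23/1 = 23). Hence ker(φ) = 23ℤ

ker(φ) = 23ℤ


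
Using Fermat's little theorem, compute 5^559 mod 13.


Fermat's little theorem: if p is prime and gcd(a,p)=1, then a^(p-1) ≡ 1 (mod p)
p = 13 is prime, gcd(5,13) = 1
Reduce exponent: 559 mod 12 = 7
So 5^559 ≡ 5^7 (mod 13)
5^7 mod 13 = 8

5^559 ≡ 8 (mod 13)


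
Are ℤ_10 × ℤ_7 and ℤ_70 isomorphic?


Comparing ℤ_10 × ℤ_7 and ℤ_70:
gcd(10,7) = 1, so ℤ_10 × ℤ_7 ≅ ℤ_70 (CRT)

Yes, ℤ_10 × ℤ_7 ≅ ℤ_70


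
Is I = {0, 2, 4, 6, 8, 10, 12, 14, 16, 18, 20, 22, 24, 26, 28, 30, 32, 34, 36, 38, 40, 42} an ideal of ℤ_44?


Check ideal conditions for I = {0, 2, 4, 6, 8, 10, 12, 14, 16, 18, 20, 22, 24, 26, 28, 30, 32, 34, 36, 38, 40, 42} in ℤ_44:
(1) I is an additive subgroup? Yes
(2) For r ∈ ℤ_44 and a ∈ I: r·a ∈ I? Yes

Yes, I is an ideal of ℤ_44


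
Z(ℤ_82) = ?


Z(G) = {g ∈ G | gx = xg for all x ∈ G}
ℤ_82 is abelian, so Z(G) = G

Z(ℤ_82) = ℤ_82


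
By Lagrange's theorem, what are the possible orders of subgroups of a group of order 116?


Lagrange's theorem: |H| divides |G|
|G| = 116
Divisors of 116: 1, 2, 4, 29, 58, 116

Possible subgroup orders: {1, 2, 4, 29, 58, 116}


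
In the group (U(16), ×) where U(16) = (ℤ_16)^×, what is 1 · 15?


Operation: multiplication mod 16
1 · 15 = (a × b) mod 16 with a = 1, b = 15

1 · 15 = 15


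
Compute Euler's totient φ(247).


Factor n: 247 = 13 × 19
φ(n) = n · ∏(1 - 1/p) over distinct primes p | n
φ(247) = 247 · (1 - 1/13) · (1 - 1/19) = 216

φ(247) = 216


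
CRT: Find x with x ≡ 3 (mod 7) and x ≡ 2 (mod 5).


m₁ = 7, m₂ = 5, gcd = 1, so CRT applies. M = m₁·m₂ = 35
Let M₁ = M/m₁ = 5, M₂ = M/m₂ = 7
Find y₁ ≡ M₁⁻¹ (mod m₁): 5⁻¹ ≡ 3 (mod 7)
Find y₂ ≡ M₂⁻¹ (mod m₂): 7⁻¹ ≡ 3 (mod 5)
x = a₁·M₁·y₁ + a₂·M₂·y₂ = 3·5·3 + 2·7·3 = 87
Reduce mod 35: x ≡ 17
Check: 17 mod 7 = 3 ✓, 17 mod 5 = 2 ✓

x ≡ 17 (mod 35)


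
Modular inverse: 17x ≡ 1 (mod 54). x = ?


Use the extended Euclidean algorithm to write 1 = 17·s + 54·t; then s mod 54 is the inverse.
Euclidean algorithm:
  17 = 0·54 + 17
  54 = 3·17 + 3
  17 = 5·3 + 2
  3 = 1·2 + 1
  2 = 2·1 + 0
gcd(17,54) = 1
Back-substitution gives: 17·(-19) + 54·(6) = 1
So 17⁻¹ ≡ -19 ≡ 35 (mod 54)
Check: 17 × 35 = 595 ≡ 1 (mod 54) ✓

17⁻¹ ≡ 35 (mod 54)


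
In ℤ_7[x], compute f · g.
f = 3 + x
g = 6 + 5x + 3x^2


Expand and collect like terms; reduce coefficients mod 7:
x^0: 3·6 = 18 ≡ 4 (mod 7)
x^1: 3·5 + 1·6 = 21 ≡ 0 (mod 7)
x^2: 3·3 + 1·5 = 14 ≡ 0 (mod 7)
x^3: 1·3 = 3 ≡ 3 (mod 7)
Result: 4 + 3x^3

f · g = 4 + 3x^3


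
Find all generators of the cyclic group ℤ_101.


g generates ℤ_n iff gcd(g,n) = 1
Prime factors of 101: 101
Generators are g ∈ {1,...,100} not divisible by any of these primes.
Generators: {1, 2, 3, 4, 5, 6, 7, 8, 9, 10, 11, 12, 13, 14, 15, 16, 17, 18, 19, 20, 21, 22, 23, 24, 25, 26, 27, 28, 29, 30, 31, 32, 33, 34, 35, 36, 37, 38, 39, 40, 41, 42, 43, 44, 45, 46, 47, 48, 49, 50, 51, 52, 53, 54, 55, 56, 57, 58, 59, 60, 61, 62, 63, 64, 65, 66, 67, 68, 69, 70, 71, 72, 73, 74, 75, 76, 77, 78, 79, 80, 81, 82, 83, 84, 85, 86, 87, 88, 89, 90, 91, 92, 93, 94, 95, 96, 97, 98, 99, 100}
Number of generators = φ(101) = 100

Generators of ℤ_101 = {1, 2, 3, 4, 5, 6, 7, 8, 9, 10, 11, 12, 13, 14, 15, 16, 17, 18, 19, 20, 21, 22, 23, 24, 25, 26, 27, 28, 29, 30, 31, 32, 33, 34, 35, 36, 37, 38, 39, 40, 41, 42, 43, 44, 45, 46, 47, 48, 49, 50, 51, 52, 53, 54, 55, 56, 57, 58, 59, 60, 61, 62, 63, 64, 65, 66, 67, 68, 69, 70, 71, 72, 73, 74, 75, 76, 77, 78, 79, 80, 81, 82, 83, 84, 85, 86, 87, 88, 89, 90, 91, 92, 93, 94, 95, 96, 97, 98, 99, 100}


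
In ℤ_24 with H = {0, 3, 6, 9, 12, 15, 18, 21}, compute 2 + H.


2 + H = {2 + h (mod 24) : h ∈ H}
2+0=2, 2+3=5, 2+6=8, 2+9=11, 2+12=14, 2+15=17, 2+18=20, 2+21=23

2 + H = {2, 5, 8, 11, 14, 17, 20, 23}


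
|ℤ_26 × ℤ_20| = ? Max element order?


|ℤ_26 × ℤ_20| = 26 × 20 = 520
Max element order = lcm(26,20) = 260
Cyclic? No (gcd=2)

|ℤ_26×ℤ_20| = 520, max element order = 260


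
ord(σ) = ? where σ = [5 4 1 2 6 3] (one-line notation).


Cycle decomposition: (1 5 6 3) (2 4)
Cycle lengths: 4, 2
Order = lcm(4, 2) = 4

ord(σ) = 4


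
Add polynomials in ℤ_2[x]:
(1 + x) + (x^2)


Add coefficients mod 2:
x^0: 1 + 0 = 1 (mod 2)
x^1: 1 + 0 = 1 (mod 2)
x^2: 0 + 1 = 1 (mod 2)
Result: 1 + x + x^2

f + g = 1 + x + x^2


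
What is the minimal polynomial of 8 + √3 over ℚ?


Let α = 8 + √3. Then α - 8 = √3, so (α - 8)² = 3, giving α² - 16α + 61 = 0. Degree 2 and α ∉ ℚ, so this is the minimal polynomial.

Minimal polynomial: x² - 16x + 61


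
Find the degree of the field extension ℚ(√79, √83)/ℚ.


[ℚ(√79,√83):ℚ] = [ℚ(√79,√83):ℚ(√79)]·[ℚ(√79):ℚ] = 2·2 = 4

[ℚ(√79, √83)/ℚ] = 4


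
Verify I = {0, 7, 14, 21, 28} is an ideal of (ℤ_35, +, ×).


Check ideal conditions for I = {0, 7, 14, 21, 28} in ℤ_35:
(1) I is an additive subgroup? Yes
(2) For r ∈ ℤ_35 and a ∈ I: r·a ∈ I? Yes

Yes, I is an ideal of ℤ_35


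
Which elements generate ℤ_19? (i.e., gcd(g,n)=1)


g generates ℤ_n iff gcd(g,n) = 1
Prime factors of 19: 19
Generators are g ∈ {1,...,18} not divisible by any of these primes.
Generators: {1, 2, 3, 4, 5, 6, 7, 8, 9, 10, 11, 12, 13, 14, 15, 16, 17, 18}
Number of generators = φ(19) = 18

Generators of ℤ_19 = {1, 2, 3, 4, 5, 6, 7, 8, 9, 10, 11, 12, 13, 14, 15, 16, 17, 18}


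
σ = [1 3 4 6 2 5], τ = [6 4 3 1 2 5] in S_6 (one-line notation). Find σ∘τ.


σ∘τ: apply τ first, then σ
1 →τ 6 →σ 5
2 →τ 4 →σ 6
3 →τ 3 →σ 4
4 →τ 1 →σ 1
5 →τ 2 →σ 3
6 →τ 5 →σ 2

σ∘τ = [5 6 4 1 3 2]


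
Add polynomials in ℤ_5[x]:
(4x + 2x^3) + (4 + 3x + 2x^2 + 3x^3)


Add coefficients mod 5:
x^0: 0 + 4 = 4 (mod 5)
x^1: 4 + 3 = 2 (mod 5)
x^2: 0 + 2 = 2 (mod 5)
x^3: 2 + 3 = 0 (mod 5)
Result: 4 + 2x + 2x^2

f + g = 4 + 2x + 2x^2


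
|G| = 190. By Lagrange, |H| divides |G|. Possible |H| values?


Lagrange's theorem: |H| divides |G|
|G| = 190
Divisors of 190: 1, 2, 5, 10, 19, 38, 95, 190

Possible subgroup orders: {1, 2, 5, 10, 19, 38, 95, 190}


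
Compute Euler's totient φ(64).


Factor n: 64 = 2^6
φ(n) = n · ∏(1 - 1/p) over distinct primes p | n
φ(64) = 64 · (1 - 1/2) = 32

φ(64) = 32


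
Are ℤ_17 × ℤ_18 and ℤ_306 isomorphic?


Comparing ℤ_17 × ℤ_18 and ℤ_306:
gcd(17,18) = 1, so ℤ_17 × ℤ_18 ≅ ℤ_306 (CRT)

Yes, ℤ_17 × ℤ_18 ≅ ℤ_306


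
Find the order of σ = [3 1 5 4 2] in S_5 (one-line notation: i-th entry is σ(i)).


Cycle decomposition: (1 3 5 2)
Cycle lengths: 4
Order = lcm(4) = 4

ord(σ) = 4


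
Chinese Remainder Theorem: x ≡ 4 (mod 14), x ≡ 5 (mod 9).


m₁ = 14, m₂ = 9, gcd = 1, so CRT applies. M = m₁·m₂ = 126
Let M₁ = M/m₁ = 9, M₂ = M/m₂ = 14
Find y₁ ≡ M₁⁻¹ (mod m₁): 9⁻¹ ≡ 11 (mod 14)
Find y₂ ≡ M₂⁻¹ (mod m₂): 14⁻¹ ≡ 2 (mod 9)
x = a₁·M₁·y₁ + a₂·M₂·y₂ = 4·9·11 + 5·14·2 = 536
Reduce mod 126: x ≡ 32
Check: 32 mod 14 = 4 ✓, 32 mod 9 = 5 ✓

x ≡ 32 (mod 126)


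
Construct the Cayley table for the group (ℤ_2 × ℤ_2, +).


Elements: {(0,0), (0,1), (1,0), (1,1)}
Operation: componentwise addition mod (2, 2)
Entry (a, b) = ((a₁+b₁) mod 2, (a₂+b₂) mod 2)

Cayley table:
      | (0,0) | (0,1) | (1,0) | (1,1)
(0,0) | (0,0) | (0,1) | (1,0) | (1,1)
(0,1) | (0,1) | (0,0) | (1,1) | (1,0)
(1,0) | (1,0) | (1,1) | (0,0) | (0,1)
(1,1) | (1,1) | (1,0) | (0,1) | (0,0)


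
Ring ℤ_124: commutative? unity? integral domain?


ℤ_124 is a commutative ring with unity 1; 124 = 2×62 is composite, so 2·62 ≡ 0 gives zero divisors (not an integral domain)
Commutative: Yes
Integral domain: No
Has unity: Yes

ℤ_124: Commutative=Yes, Unity=Yes


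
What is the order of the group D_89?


|D_n| = 2n (n rotations and n reflections)
|D_89| = 2×89 = 178

|D_89| = 178


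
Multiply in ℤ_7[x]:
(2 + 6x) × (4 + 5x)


Expand and collect like terms; reduce coefficients mod 7:
x^0: 2·4 = 8 ≡ 1 (mod 7)
x^1: 2·5 + 6·4 = 34 ≡ 6 (mod 7)
x^2: 6·5 = 30 ≡ 2 (mod 7)
Result: 1 + 6x + 2x^2

f · g = 1 + 6x + 2x^2


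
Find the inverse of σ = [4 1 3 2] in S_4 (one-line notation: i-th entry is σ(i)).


To find σ⁻¹, swap domain and range:
σ(1) = 4 → σ⁻¹(4) = 1
σ(2) = 1 → σ⁻¹(1) = 2
σ(3) = 3 → σ⁻¹(3) = 3
σ(4) = 2 → σ⁻¹(2) = 4

σ⁻¹ = [2 4 3 1]


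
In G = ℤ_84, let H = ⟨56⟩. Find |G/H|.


|⟨56⟩| = n / gcd(56, 84) = 84 / 28 = 3
H is normal (ℤ_84 is abelian).
|G/H| = |G| / |H| = 84 / 3 = 28

|G/H| = 28


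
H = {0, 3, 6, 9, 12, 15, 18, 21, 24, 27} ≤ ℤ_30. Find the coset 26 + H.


26 + H = {26 + h (mod 30) : h ∈ H}
26+0=26, 26+3=29, 26+6=2, 26+9=5, 26+12=8, 26+15=11, 26+18=14, 26+21=17, 26+24=20, 26+27=23
26 + H = {2, 5, 8, 11, 14, 17, 20, 23, 26, 29} = 2 + H

26 + H = {2, 5, 8, 11, 14, 17, 20, 23, 26, 29}


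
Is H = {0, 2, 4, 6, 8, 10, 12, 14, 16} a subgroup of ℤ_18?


Subgroup test for H = {0, 2, 4, 6, 8, 10, 12, 14, 16} in (ℤ_18, +):
(1) 0 ∈ H? Yes
(2) Closure: for all a,b ∈ H, (a+b) mod 18 ∈ H? Yes
(3) Inverses: for all a ∈ H, -a mod 18 ∈ H? Yes

Yes, H is a subgroup of ℤ_18


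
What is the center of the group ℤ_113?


Z(G) = {g ∈ G | gx = xg for all x ∈ G}
ℤ_113 is abelian, so Z(G) = G

Z(ℤ_113) = ℤ_113


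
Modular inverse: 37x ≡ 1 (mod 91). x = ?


Use the extended Euclidean algorithm to write 1 = 37·s + 91·t; then s mod 91 is the inverse.
Euclidean algorithm:
  37 = 0·91 + 37
  91 = 2·37 + 17
  37 = 2·17 + 3
  17 = 5·3 + 2
  3 = 1·2 + 1
  2 = 2·1 + 0
gcd(37,91) = 1
Back-substitution gives: 37·(32) + 91·(-13) = 1
So 37⁻¹ ≡ 32 ≡ 32 (mod 91)
Check: 37 × 32 = 1184 ≡ 1 (mod 91) ✓

37⁻¹ ≡ 32 (mod 91)


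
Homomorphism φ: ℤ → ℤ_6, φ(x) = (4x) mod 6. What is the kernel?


Kernel = preimage of identity
ker(φ) = {x ∈ ℤ : 4x ≡ 0 (mod 6)}. gcd(4,6) = 2, so 4x ≡ 0 (mod 6) ⟺ x ≡ 0 (mod 6/2 = 3). Hence ker(φ) = 3ℤ

ker(φ) = 3ℤ


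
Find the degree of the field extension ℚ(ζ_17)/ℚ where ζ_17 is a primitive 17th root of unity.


[ℚ(ζ_n):ℚ] = deg Φ_n(x) = φ(n). Here φ(17) = 16

[ℚ(ζ_17)/ℚ where ζ_17 is a primitive 17th root of unity] = 16


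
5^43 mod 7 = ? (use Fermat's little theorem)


Fermat's little theorem: if p is prime and gcd(a,p)=1, then a^(p-1) ≡ 1 (mod p)
p = 7 is prime, gcd(5,7) = 1
Reduce exponent: 43 mod 6 = 1
So 5^43 ≡ 5^1 (mod 7)
5^1 mod 7 = 5

5^43 ≡ 5 (mod 7)


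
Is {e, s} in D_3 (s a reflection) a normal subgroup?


H = {e, s} in D_3 (s a reflection)
r·s·r⁻¹ = sr⁻² ≠ s for n ≥ 3, so {e, s} is not closed under conjugation

No, not a normal subgroup


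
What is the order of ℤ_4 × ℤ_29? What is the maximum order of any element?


|ℤ_4 × ℤ_29| = 4 × 29 = 116
Max element order = lcm(4,29) = 116
Cyclic? Yes (gcd=1)

|ℤ_4×ℤ_29| = 116, max element order = 116


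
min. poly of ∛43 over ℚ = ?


∛43 satisfies x³ - 43 = 0, irreducible over ℚ (no rational root; 43 is not a perfect cube)

Minimal polynomial: x³ - 43


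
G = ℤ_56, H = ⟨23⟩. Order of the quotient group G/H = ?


|⟨23⟩| = n / gcd(23, 56) = 56 / 1 = 56
H is normal (ℤ_56 is abelian).
|G/H| = |G| / |H| = 56 / 56 = 1

|G/H| = 1


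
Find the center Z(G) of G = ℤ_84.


Z(G) = {g ∈ G | gx = xg for all x ∈ G}
ℤ_84 is abelian, so Z(G) = G

Z(ℤ_84) = ℤ_84


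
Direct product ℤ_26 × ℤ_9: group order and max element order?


|ℤ_26 × ℤ_9| = 26 × 9 = 234
Max element order = lcm(26,9) = 234
Cyclic? Yes (gcd=1)

|ℤ_26×ℤ_9| = 234, max element order = 234


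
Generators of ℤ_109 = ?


g generates ℤ_n iff gcd(g,n) = 1
Prime factors of 109: 109
Generators are g ∈ {1,...,108} not divisible by any of these primes.
Generators: {1, 2, 3, 4, 5, 6, 7, 8, 9, 10, 11, 12, 13, 14, 15, 16, 17, 18, 19, 20, 21, 22, 23, 24, 25, 26, 27, 28, 29, 30, 31, 32, 33, 34, 35, 36, 37, 38, 39, 40, 41, 42, 43, 44, 45, 46, 47, 48, 49, 50, 51, 52, 53, 54, 55, 56, 57, 58, 59, 60, 61, 62, 63, 64, 65, 66, 67, 68, 69, 70, 71, 72, 73, 74, 75, 76, 77, 78, 79, 80, 81, 82, 83, 84, 85, 86, 87, 88, 89, 90, 91, 92, 93, 94, 95, 96, 97, 98, 99, 100, 101, 102, 103, 104, 105, 106, 107, 108}
Number of generators = φ(109) = 108

Generators of ℤ_109 = {1, 2, 3, 4, 5, 6, 7, 8, 9, 10, 11, 12, 13, 14, 15, 16, 17, 18, 19, 20, 21, 22, 23, 24, 25, 26, 27, 28, 29, 30, 31, 32, 33, 34, 35, 36, 37, 38, 39, 40, 41, 42, 43, 44, 45, 46, 47, 48, 49, 50, 51, 52, 53, 54, 55, 56, 57, 58, 59, 60, 61, 62, 63, 64, 65, 66, 67, 68, 69, 70, 71, 72, 73, 74, 75, 76, 77, 78, 79, 80, 81, 82, 83, 84, 85, 86, 87, 88, 89, 90, 91, 92, 93, 94, 95, 96, 97, 98, 99, 100, 101, 102, 103, 104, 105, 106, 107, 108}


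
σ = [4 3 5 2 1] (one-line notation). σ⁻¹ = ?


To find σ⁻¹, swap domain and range:
σ(1) = 4 → σ⁻¹(4) = 1
σ(2) = 3 → σ⁻¹(3) = 2
σ(3) = 5 → σ⁻¹(5) = 3
σ(4) = 2 → σ⁻¹(2) = 4
σ(5) = 1 → σ⁻¹(1) = 5

σ⁻¹ = [5 4 2 1 3]


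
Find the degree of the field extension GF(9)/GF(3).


GF(9) = GF(3^2), so the extension degree is 2

[GF(9)/GF(3)] = 2


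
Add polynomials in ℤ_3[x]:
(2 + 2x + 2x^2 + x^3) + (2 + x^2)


Add coefficients mod 3:
x^0: 2 + 2 = 1 (mod 3)
x^1: 2 + 0 = 2 (mod 3)
x^2: 2 + 1 = 0 (mod 3)
x^3: 1 + 0 = 1 (mod 3)
Result: 1 + 2x + x^3

f + g = 1 + 2x + x^3


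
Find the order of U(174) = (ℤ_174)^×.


U(n) is the group of units mod n; |U(n)| = φ(n)
|U(174)| = φ(174) = 56

|U(174) = (ℤ_174)^×| = 56


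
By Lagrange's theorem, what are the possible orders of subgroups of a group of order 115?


Lagrange's theorem: |H| divides |G|
|G| = 115
Divisors of 115: 1, 5, 23, 115

Possible subgroup orders: {1, 5, 23, 115}


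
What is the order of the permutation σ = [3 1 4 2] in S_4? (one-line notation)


Cycle decomposition: (1 3 4 2)
Cycle lengths: 4
Order = lcm(4) = 4

ord(σ) = 4


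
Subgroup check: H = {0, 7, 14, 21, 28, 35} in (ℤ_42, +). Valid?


Subgroup test for H = {0, 7, 14, 21, 28, 35} in (ℤ_42, +):
(1) 0 ∈ H? Yes
(2) Closure: for all a,b ∈ H, (a+b) mod 42 ∈ H? Yes
(3) Inverses: for all a ∈ H, -a mod 42 ∈ H? Yes

Yes, H is a subgroup of ℤ_42


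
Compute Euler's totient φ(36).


Factor n: 36 = 2^2 × 3^2
φ(n) = n · ∏(1 - 1/p) over distinct primes p | n
φ(36) = 36 · (1 - 1/2) · (1 - 1/3) = 12

φ(36) = 12


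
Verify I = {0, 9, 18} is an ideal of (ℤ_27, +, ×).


Check ideal conditions for I = {0, 9, 18} in ℤ_27:
(1) I is an additive subgroup? Yes
(2) For r ∈ ℤ_27 and a ∈ I: r·a ∈ I? Yes

Yes, I is an ideal of ℤ_27


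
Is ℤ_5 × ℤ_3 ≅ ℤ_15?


Comparing ℤ_5 × ℤ_3 and ℤ_15:
gcd(5,3) = 1, so ℤ_5 × ℤ_3 ≅ ℤ_15 (CRT)

Yes, ℤ_5 × ℤ_3 ≅ ℤ_15


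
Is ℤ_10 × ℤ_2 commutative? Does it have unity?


Direct product ring; commutative with unity (1,1); but (1,0)·(0,1) = (0,0) gives zero divisors, so not an integral domain
Commutative: Yes
Integral domain: No
Has unity: Yes

ℤ_10 × ℤ_2: Commutative=Yes, Unity=Yes


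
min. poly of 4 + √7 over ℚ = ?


Let α = 4 + √7. Then α - 4 = √7, so (α - 4)² = 7, giving α² - 8α + 9 = 0. Degree 2 and α ∉ ℚ, so this is the minimal polynomial.

Minimal polynomial: x² - 8x + 9


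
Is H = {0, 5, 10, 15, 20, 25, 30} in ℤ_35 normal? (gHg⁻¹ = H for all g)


H = {0, 5, 10, 15, 20, 25, 30} in ℤ_35
ℤ_35 is abelian; every subgroup of an abelian group is normal

Yes, normal subgroup


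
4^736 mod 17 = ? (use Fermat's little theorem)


Fermat's little theorem: if p is prime and gcd(a,p)=1, then a^(p-1) ≡ 1 (mod p)
p = 17 is prime, gcd(4,17) = 1
Reduce exponent: 736 mod 16 = 0
So 4^736 ≡ 4^0 (mod 17)
4^0 = 1

4^736 ≡ 1 (mod 17)


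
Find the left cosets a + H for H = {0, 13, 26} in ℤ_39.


H = {0, 13, 26}, |H| = 3
Number of cosets = |G|/|H| = 39/3 = 13
0 + H = {0, 13, 26}
1 + H = {1, 14, 27}
2 + H = {2, 15, 28}
3 + H = {3, 16, 29}
4 + H = {4, 17, 30}
5 + H = {5, 18, 31}
6 + H = {6, 19, 32}
7 + H = {7, 20, 33}
8 + H = {8, 21, 34}
9 + H = {9, 22, 35}
10 + H = {10, 23, 36}
11 + H = {11, 24, 37}
12 + H = {12, 25, 38}

Cosets: 0+H={0,13,26}; 1+H={1,14,27}; 2+H={2,15,28}; 3+H={3,16,29}; 4+H={4,17,30}; 5+H={5,18,31}; 6+H={6,19,32}; 7+H={7,20,33}; 8+H={8,21,34}; 9+H={9,22,35}; 10+H={10,23,36}; 11+H={11,24,37}; 12+H={12,25,38}


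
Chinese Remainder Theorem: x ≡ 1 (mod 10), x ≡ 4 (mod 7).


m₁ = 10, m₂ = 7, gcd = 1, so CRT applies. M = m₁·m₂ = 70
Let M₁ = M/m₁ = 7, M₂ = M/m₂ = 10
Find y₁ ≡ M₁⁻¹ (mod m₁): 7⁻¹ ≡ 3 (mod 10)
Find y₂ ≡ M₂⁻¹ (mod m₂): 10⁻¹ ≡ 5 (mod 7)
x = a₁·M₁·y₁ + a₂·M₂·y₂ = 1·7·3 + 4·10·5 = 221
Reduce mod 70: x ≡ 11
Check: 11 mod 10 = 1 ✓, 11 mod 7 = 4 ✓

x ≡ 11 (mod 70)


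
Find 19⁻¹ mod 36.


Use the extended Euclidean algorithm to write 1 = 19·s + 36·t; then s mod 36 is the inverse.
Euclidean algorithm:
  19 = 0·36 + 19
  36 = 1·19 + 17
  19 = 1·17 + 2
  17 = 8·2 + 1
  2 = 2·1 + 0
gcd(19,36) = 1
Back-substitution gives: 19·(-17) + 36·(9) = 1
So 19⁻¹ ≡ -17 ≡ 19 (mod 36)
Check: 19 × 19 = 361 ≡ 1 (mod 36) ✓

19⁻¹ ≡ 19 (mod 36)


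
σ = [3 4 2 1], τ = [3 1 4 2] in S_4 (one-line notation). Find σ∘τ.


σ∘τ: apply τ first, then σ
1 →τ 3 →σ 2
2 →τ 1 →σ 3
3 →τ 4 →σ 1
4 →τ 2 →σ 4

σ∘τ = [2 3 1 4]


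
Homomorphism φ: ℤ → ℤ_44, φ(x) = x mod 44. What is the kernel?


Kernel = preimage of identity
ker(φ) = {x ∈ ℤ : x ≡ 0 (mod 44)} = 44ℤ = {0, ±44, ±88, ...}

ker(φ) = 44ℤ


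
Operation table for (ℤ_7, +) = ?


Elements: {0, 1, 2, 3, 4, 5, 6}
Operation: addition mod 7
Entry (a, b) = (a + b) mod 7

Cayley table:
  | 0 | 1 | 2 | 3 | 4 | 5 | 6
0 | 0 | 1 | 2 | 3 | 4 | 5 | 6
1 | 1 | 2 | 3 | 4 | 5 | 6 | 0
2 | 2 | 3 | 4 | 5 | 6 | 0 | 1
3 | 3 | 4 | 5 | 6 | 0 | 1 | 2
4 | 4 | 5 | 6 | 0 | 1 | 2 | 3
5 | 5 | 6 | 0 | 1 | 2 | 3 | 4
6 | 6 | 0 | 1 | 2 | 3 | 4 | 5


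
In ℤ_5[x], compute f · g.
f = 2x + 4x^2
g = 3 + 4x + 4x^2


Expand and collect like terms; reduce coefficients mod 5:
x^0: 0·3 = 0 ≡ 0 (mod 5)
x^1: 0·4 + 2·3 = 6 ≡ 1 (mod 5)
x^2: 0·4 + 2·4 + 4·3 = 20 ≡ 0 (mod 5)
x^3: 2·4 + 4·4 = 24 ≡ 4 (mod 5)
x^4: 4·4 = 16 ≡ 1 (mod 5)
Result: x + 4x^3 + x^4

f · g = x + 4x^3 + x^4


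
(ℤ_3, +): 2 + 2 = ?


Operation: addition mod 3
2 + 2 = (a + b) mod 3 with a = 2, b = 2

2 + 2 = 1


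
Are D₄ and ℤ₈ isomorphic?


Comparing D₄ and ℤ₈:
D₄ is non-abelian, ℤ₈ is abelian

No, D₄ ≇ ℤ₈


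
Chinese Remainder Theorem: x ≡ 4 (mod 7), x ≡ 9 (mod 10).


m₁ = 7, m₂ = 10, gcd = 1, so CRT applies. M = m₁·m₂ = 70
Let M₁ = M/m₁ = 10, M₂ = M/m₂ = 7
Find y₁ ≡ M₁⁻¹ (mod m₁): 10⁻¹ ≡ 5 (mod 7)
Find y₂ ≡ M₂⁻¹ (mod m₂): 7⁻¹ ≡ 3 (mod 10)
x = a₁·M₁·y₁ + a₂·M₂·y₂ = 4·10·5 + 9·7·3 = 389
Reduce mod 70: x ≡ 39
Check: 39 mod 7 = 4 ✓, 39 mod 10 = 9 ✓

x ≡ 39 (mod 70)


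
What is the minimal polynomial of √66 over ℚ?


√66 satisfies x² - 66 = 0, irreducible over ℚ since 66 is squarefree

Minimal polynomial: x² - 66


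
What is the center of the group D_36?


Z(G) = {g ∈ G | gx = xg for all x ∈ G}
For even n, Z(D_n) = {e, r^(n/2)}: the 180° rotation r^18 commutes with every reflection and rotation

Z(D_36) = {e, r^18}


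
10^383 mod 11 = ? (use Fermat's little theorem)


Fermat's little theorem: if p is prime and gcd(a,p)=1, then a^(p-1) ≡ 1 (mod p)
p = 11 is prime, gcd(10,11) = 1
Reduce exponent: 383 mod 10 = 3
So 10^383 ≡ 10^3 (mod 11)
10^3 mod 11 = 10

10^383 ≡ 10 (mod 11)


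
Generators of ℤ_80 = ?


g generates ℤ_n iff gcd(g,n) = 1
Prime factors of 80: 2, 5
Generators are g ∈ {1,...,79} not divisible by any of these primes.
Generators: {1, 3, 7, 9, 11, 13, 17, 19, 21, 23, 27, 29, 31, 33, 37, 39, 41, 43, 47, 49, 51, 53, 57, 59, 61, 63, 67, 69, 71, 73, 77, 79}
Number of generators = φ(80) = 32

Generators of ℤ_80 = {1, 3, 7, 9, 11, 13, 17, 19, 21, 23, 27, 29, 31, 33, 37, 39, 41, 43, 47, 49, 51, 53, 57, 59, 61, 63, 67, 69, 71, 73, 77, 79}


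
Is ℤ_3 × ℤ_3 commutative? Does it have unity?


Direct product ring; commutative with unity (1,1); but (1,0)·(0,1) = (0,0) gives zero divisors, so not an integral domain
Commutative: Yes
Integral domain: No
Has unity: Yes

ℤ_3 × ℤ_3: Commutative=Yes, Unity=Yes


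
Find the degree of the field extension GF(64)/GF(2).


GF(64) = GF(2^6), so the extension degree is 6

[GF(64)/GF(2)] = 6


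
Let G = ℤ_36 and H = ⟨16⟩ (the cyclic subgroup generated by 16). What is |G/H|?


|⟨16⟩| = n / gcd(16, 36) = 36 / 4 = 9
H is normal (ℤ_36 is abelian).
|G/H| = |G| / |H| = 36 / 9 = 4

|G/H| = 4


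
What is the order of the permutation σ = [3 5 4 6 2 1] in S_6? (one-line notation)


Cycle decomposition: (1 3 4 6) (2 5)
Cycle lengths: 4, 2
Order = lcm(4, 2) = 4

ord(σ) = 4


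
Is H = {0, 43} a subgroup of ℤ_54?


Subgroup test for H = {0, 43} in (ℤ_54, +):
(1) 0 ∈ H? Yes
(2) Closure: for all a,b ∈ H, (a+b) mod 54 ∈ H? No  [counterexample: 43 + 43 = 32 ∉ H]
(3) Inverses: for all a ∈ H, -a mod 54 ∈ H? No

No, H is not a subgroup of ℤ_54


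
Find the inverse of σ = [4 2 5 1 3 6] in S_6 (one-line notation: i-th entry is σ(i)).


To find σ⁻¹, swap domain and range:
σ(1) = 4 → σ⁻¹(4) = 1
σ(2) = 2 → σ⁻¹(2) = 2
σ(3) = 5 → σ⁻¹(5) = 3
σ(4) = 1 → σ⁻¹(1) = 4
σ(5) = 3 → σ⁻¹(3) = 5
σ(6) = 6 → σ⁻¹(6) = 6

σ⁻¹ = [4 2 5 1 3 6]


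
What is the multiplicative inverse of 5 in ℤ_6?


Use the extended Euclidean algorithm to write 1 = 5·s + 6·t; then s mod 6 is the inverse.
Euclidean algorithm:
  5 = 0·6 + 5
  6 = 1·5 + 1
  5 = 5·1 + 0
gcd(5,6) = 1
Back-substitution gives: 5·(-1) + 6·(1) = 1
So 5⁻¹ ≡ -1 ≡ 5 (mod 6)
Check: 5 × 5 = 25 ≡ 1 (mod 6) ✓

5⁻¹ ≡ 5 (mod 6)


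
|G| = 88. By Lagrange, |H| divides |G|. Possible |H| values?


Lagrange's theorem: |H| divides |G|
|G| = 88
Divisors of 88: 1, 2, 4, 8, 11, 22, 44, 88

Possible subgroup orders: {1, 2, 4, 8, 11, 22, 44, 88}


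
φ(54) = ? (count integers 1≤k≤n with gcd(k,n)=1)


Factor n: 54 = 2 × 3^3
φ(n) = n · ∏(1 - 1/p) over distinct primes p | n
φ(54) = 54 · (1 - 1/2) · (1 - 1/3) = 18

φ(54) = 18


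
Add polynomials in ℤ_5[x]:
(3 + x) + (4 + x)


Add coefficients mod 5:
x^0: 3 + 4 = 2 (mod 5)
x^1: 1 + 1 = 2 (mod 5)
Result: 2 + 2x

f + g = 2 + 2x


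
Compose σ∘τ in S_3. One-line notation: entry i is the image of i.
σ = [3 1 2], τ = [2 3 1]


σ∘τ: apply τ first, then σ
1 →τ 2 →σ 1
2 →τ 3 →σ 2
3 →τ 1 →σ 3

σ∘τ = [1 2 3]


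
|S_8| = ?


|S_n| = n! (number of permutations of n symbols)
|S_8| = 8! = 40320

|S_8| = 40320


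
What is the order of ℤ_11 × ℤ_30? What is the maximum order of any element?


|ℤ_11 × ℤ_30| = 11 × 30 = 330
Max element order = lcm(11,30) = 330
Cyclic? Yes (gcd=1)

|ℤ_11×ℤ_30| = 330, max element order = 330


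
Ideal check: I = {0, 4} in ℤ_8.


Check ideal conditions for I = {0, 4} in ℤ_8:
(1) I is an additive subgroup? Yes
(2) For r ∈ ℤ_8 and a ∈ I: r·a ∈ I? Yes

Yes, I is an ideal of ℤ_8


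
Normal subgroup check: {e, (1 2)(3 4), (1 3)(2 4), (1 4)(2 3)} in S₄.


H = {e, (1 2)(3 4), (1 3)(2 4), (1 4)(2 3)} in S₄
This is the Klein four-group V₄; it is normal in S₄ (it is a union of conjugacy classes)

Yes, normal subgroup


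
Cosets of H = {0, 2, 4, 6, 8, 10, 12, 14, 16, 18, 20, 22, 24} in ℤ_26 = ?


H = {0, 2, 4, 6, 8, 10, 12, 14, 16, 18, 20, 22, 24}, |H| = 13
Number of cosets = |G|/|H| = 26/13 = 2
0 + H = {0, 2, 4, 6, 8, 10, 12, 14, 16, 18, 20, 22, 24}
1 + H = {1, 3, 5, 7, 9, 11, 13, 15, 17, 19, 21, 23, 25}

Cosets: 0+H={0,2,4,6,8,10,12,14,16,18,20,22,24}; 1+H={1,3,5,7,9,11,13,15,17,19,21,23,25}


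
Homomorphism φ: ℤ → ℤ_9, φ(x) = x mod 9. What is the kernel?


Kernel = preimage of identity
ker(φ) = {x ∈ ℤ : x ≡ 0 (mod 9)} = 9ℤ = {0, ±9, ±18, ...}

ker(φ) = 9ℤ


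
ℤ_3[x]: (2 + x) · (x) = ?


Expand and collect like terms; reduce coefficients mod 3:
x^0: 2·0 = 0 ≡ 0 (mod 3)
x^1: 2·1 + 1·0 = 2 ≡ 2 (mod 3)
x^2: 1·1 = 1 ≡ 1 (mod 3)
Result: 2x + x^2

f · g = 2x + x^2


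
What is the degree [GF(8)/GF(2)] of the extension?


GF(8) = GF(2^3), so the extension degree is 3

[GF(8)/GF(2)] = 3


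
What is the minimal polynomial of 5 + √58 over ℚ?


Let α = 5 + √58. Then α - 5 = √58, so (α - 5)² = 58, giving α² - 10α - 33 = 0. Degree 2 and α ∉ ℚ, so this is the minimal polynomial.

Minimal polynomial: x² - 10x - 33


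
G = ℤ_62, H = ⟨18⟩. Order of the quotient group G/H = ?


|⟨18⟩| = n / gcd(18, 62) = 62 / 2 = 31
H is normal (ℤ_62 is abelian).
|G/H| = |G| / |H| = 62 / 31 = 2

|G/H| = 2


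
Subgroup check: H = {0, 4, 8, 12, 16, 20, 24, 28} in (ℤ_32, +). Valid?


Subgroup test for H = {0, 4, 8, 12, 16, 20, 24, 28} in (ℤ_32, +):
(1) 0 ∈ H? Yes
(2) Closure: for all a,b ∈ H, (a+b) mod 32 ∈ H? Yes
(3) Inverses: for all a ∈ H, -a mod 32 ∈ H? Yes

Yes, H is a subgroup of ℤ_32


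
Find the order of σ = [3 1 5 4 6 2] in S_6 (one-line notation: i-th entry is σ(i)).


Cycle decomposition: (1 3 5 6 2)
Cycle lengths: 5
Order = lcm(5) = 5

ord(σ) = 5


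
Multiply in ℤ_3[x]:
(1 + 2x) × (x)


Expand and collect like terms; reduce coefficients mod 3:
x^0: 1·0 = 0 ≡ 0 (mod 3)
x^1: 1·1 + 2·0 = 1 ≡ 1 (mod 3)
x^2: 2·1 = 2 ≡ 2 (mod 3)
Result: x + 2x^2

f · g = x + 2x^2


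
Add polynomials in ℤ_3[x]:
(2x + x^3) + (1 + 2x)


Add coefficients mod 3:
x^0: 0 + 1 = 1 (mod 3)
x^1: 2 + 2 = 1 (mod 3)
x^2: 0 + 0 = 0 (mod 3)
x^3: 1 + 0 = 1 (mod 3)
Result: 1 + x + x^3

f + g = 1 + x + x^3


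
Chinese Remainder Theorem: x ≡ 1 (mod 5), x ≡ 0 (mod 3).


m₁ = 5, m₂ = 3, gcd = 1, so CRT applies. M = m₁·m₂ = 15
Let M₁ = M/m₁ = 3, M₂ = M/m₂ = 5
Find y₁ ≡ M₁⁻¹ (mod m₁): 3⁻¹ ≡ 2 (mod 5)
Find y₂ ≡ M₂⁻¹ (mod m₂): 5⁻¹ ≡ 2 (mod 3)
x = a₁·M₁·y₁ + a₂·M₂·y₂ = 1·3·2 + 0·5·2 = 6
Reduce mod 15: x ≡ 6
Check: 6 mod 5 = 1 ✓, 6 mod 3 = 0 ✓

x ≡ 6 (mod 15)


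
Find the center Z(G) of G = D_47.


Z(G) = {g ∈ G | gx = xg for all x ∈ G}
For odd n, Z(D_n) = {e}: no nontrivial rotation commutes with all reflections

Z(D_47) = {e}


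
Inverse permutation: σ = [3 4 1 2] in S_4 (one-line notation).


To find σ⁻¹, swap domain and range:
σ(1) = 3 → σ⁻¹(3) = 1
σ(2) = 4 → σ⁻¹(4) = 2
σ(3) = 1 → σ⁻¹(1) = 3
σ(4) = 2 → σ⁻¹(2) = 4

σ⁻¹ = [3 4 1 2]


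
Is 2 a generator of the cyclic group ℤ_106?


g generates ℤ_n iff gcd(g, n) = 1
gcd(2, 106) = 2
Since gcd = 2 ≠ 1, ⟨2⟩ has order 53 < 106, so 2 is not a generator.

No, 2 does not generate ℤ_106


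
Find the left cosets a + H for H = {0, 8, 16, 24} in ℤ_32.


H = {0, 8, 16, 24}, |H| = 4
Number of cosets = |G|/|H| = 32/4 = 8
0 + H = {0, 8, 16, 24}
1 + H = {1, 9, 17, 25}
2 + H = {2, 10, 18, 26}
3 + H = {3, 11, 19, 27}
4 + H = {4, 12, 20, 28}
5 + H = {5, 13, 21, 29}
6 + H = {6, 14, 22, 30}
7 + H = {7, 15, 23, 31}

Cosets: 0+H={0,8,16,24}; 1+H={1,9,17,25}; 2+H={2,10,18,26}; 3+H={3,11,19,27}; 4+H={4,12,20,28}; 5+H={5,13,21,29}; 6+H={6,14,22,30}; 7+H={7,15,23,31}


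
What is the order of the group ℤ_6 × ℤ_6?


|A × B| = |A| · |B|
|ℤ_6 × ℤ_6| = 6 × 6 = 36

|ℤ_6 × ℤ_6| = 36


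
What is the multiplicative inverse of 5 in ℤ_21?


Use the extended Euclidean algorithm to write 1 = 5·s + 21·t; then s mod 21 is the inverse.
Euclidean algorithm:
  5 = 0·21 + 5
  21 = 4·5 + 1
  5 = 5·1 + 0
gcd(5,21) = 1
Back-substitution gives: 5·(-4) + 21·(1) = 1
So 5⁻¹ ≡ -4 ≡ 17 (mod 21)
Check: 5 × 17 = 85 ≡ 1 (mod 21) ✓

5⁻¹ ≡ 17 (mod 21)


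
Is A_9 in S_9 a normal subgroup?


H = A_9 in S_9
A_9 has index 2 in S_9, and every subgroup of index 2 is normal

Yes, normal subgroup


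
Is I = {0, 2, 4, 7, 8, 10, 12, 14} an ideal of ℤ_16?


Check ideal conditions for I = {0, 2, 4, 7, 8, 10, 12, 14} in ℤ_16:
(1) I is an additive subgroup? No
(2) For r ∈ ℤ_16 and a ∈ I: r·a ∈ I? No  [counterexample: r=3, a=2, r·a mod 16 = 6 ∉ I]

No, I is not an ideal of ℤ_16


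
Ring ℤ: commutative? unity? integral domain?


integers form a commutative ring with unity 1; no zero divisors
Commutative: Yes
Integral domain: Yes
Has unity: Yes

ℤ: Commutative=Yes, Unity=Yes


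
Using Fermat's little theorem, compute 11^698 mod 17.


Fermat's little theorem: if p is prime and gcd(a,p)=1, then a^(p-1) ≡ 1 (mod p)
p = 17 is prime, gcd(11,17) = 1
Reduce exponent: 698 mod 16 = 10
So 11^698 ≡ 11^10 (mod 17)
11^10 mod 17 = 15

11^698 ≡ 15 (mod 17)


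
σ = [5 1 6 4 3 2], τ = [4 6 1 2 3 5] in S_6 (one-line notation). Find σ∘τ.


σ∘τ: apply τ first, then σ
1 →τ 4 →σ 4
2 →τ 6 →σ 2
3 →τ 1 →σ 5
4 →τ 2 →σ 1
5 →τ 3 →σ 6
6 →τ 5 →σ 3

σ∘τ = [4 2 5 1 6 3]


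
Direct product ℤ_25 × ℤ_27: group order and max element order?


|ℤ_25 × ℤ_27| = 25 × 27 = 675
Max element order = lcm(25,27) = 675
Cyclic? Yes (gcd=1)

|ℤ_25×ℤ_27| = 675, max element order = 675


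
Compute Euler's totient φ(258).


Factor n: 258 = 2 × 3 × 43
φ(n) = n · ∏(1 - 1/p) over distinct primes p | n
φ(258) = 258 · (1 - 1/2) · (1 - 1/3) · (1 - 1/43) = 84

φ(258) = 84


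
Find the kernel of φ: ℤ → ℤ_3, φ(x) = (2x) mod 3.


Kernel = preimage of identity
ker(φ) = {x ∈ ℤ : 2x ≡ 0 (mod 3)}. gcd(2,3) = 1, so 2x ≡ 0 (mod 3) ⟺ x ≡ 0 (mod 3/1 = 3). Hence ker(φ) = 3ℤ

ker(φ) = 3ℤ


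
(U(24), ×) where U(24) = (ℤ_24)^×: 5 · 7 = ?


Operation: multiplication mod 24
5 · 7 = (a × b) mod 24 with a = 5, b = 7

5 · 7 = 11


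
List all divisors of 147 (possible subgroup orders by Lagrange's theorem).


Lagrange's theorem: |H| divides |G|
|G| = 147
Divisors of 147: 1, 3, 7, 21, 49, 147

Possible subgroup orders: {1, 3, 7, 21, 49, 147}


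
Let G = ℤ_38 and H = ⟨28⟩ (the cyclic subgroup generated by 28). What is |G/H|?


|⟨28⟩| = n / gcd(28, 38) = 38 / 2 = 19
H is normal (ℤ_38 is abelian).
|G/H| = |G| / |H| = 38 / 19 = 2

|G/H| = 2


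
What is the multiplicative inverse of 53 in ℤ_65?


Use the extended Euclidean algorithm to write 1 = 53·s + 65·t; then s mod 65 is the inverse.
Euclidean algorithm:
  53 = 0·65 + 53
  65 = 1·53 + 12
  53 = 4·12 + 5
  12 = 2·5 + 2
  5 = 2·2 + 1
  2 = 2·1 + 0
gcd(53,65) = 1
Back-substitution gives: 53·(27) + 65·(-22) = 1
So 53⁻¹ ≡ 27 ≡ 27 (mod 65)
Check: 53 × 27 = 1431 ≡ 1 (mod 65) ✓

53⁻¹ ≡ 27 (mod 65)


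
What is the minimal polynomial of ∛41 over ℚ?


∛41 satisfies x³ - 41 = 0, irreducible over ℚ (no rational root; 41 is not a perfect cube)

Minimal polynomial: x³ - 41


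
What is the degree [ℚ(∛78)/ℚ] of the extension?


∛78 has minimal polynomial x³ - 78 (irreducible over ℚ since 78 is not a perfect cube)

[ℚ(∛78)/ℚ] = 3


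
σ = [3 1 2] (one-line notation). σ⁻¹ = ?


To find σ⁻¹, swap domain and range:
σ(1) = 3 → σ⁻¹(3) = 1
σ(2) = 1 → σ⁻¹(1) = 2
σ(3) = 2 → σ⁻¹(2) = 3

σ⁻¹ = [2 3 1]


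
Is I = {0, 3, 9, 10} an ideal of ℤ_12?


Check ideal conditions for I = {0, 3, 9, 10} in ℤ_12:
(1) I is an additive subgroup? No
(2) For r ∈ ℤ_12 and a ∈ I: r·a ∈ I? No  [counterexample: r=2, a=3, r·a mod 12 = 6 ∉ I]

No, I is not an ideal of ℤ_12
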